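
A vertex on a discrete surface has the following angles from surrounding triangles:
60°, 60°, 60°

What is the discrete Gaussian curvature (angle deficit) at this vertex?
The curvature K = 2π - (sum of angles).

Sum of angles = 180°. K = 360° - 180° = 180° = π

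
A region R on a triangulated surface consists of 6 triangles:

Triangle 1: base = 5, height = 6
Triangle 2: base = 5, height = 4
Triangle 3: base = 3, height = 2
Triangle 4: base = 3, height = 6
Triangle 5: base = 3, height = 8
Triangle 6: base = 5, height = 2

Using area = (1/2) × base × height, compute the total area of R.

(1/2)×5×6 + (1/2)×5×4 + (1/2)×3×2 + (1/2)×3×6 + (1/2)×3×8 + (1/2)×5×2 = 54.0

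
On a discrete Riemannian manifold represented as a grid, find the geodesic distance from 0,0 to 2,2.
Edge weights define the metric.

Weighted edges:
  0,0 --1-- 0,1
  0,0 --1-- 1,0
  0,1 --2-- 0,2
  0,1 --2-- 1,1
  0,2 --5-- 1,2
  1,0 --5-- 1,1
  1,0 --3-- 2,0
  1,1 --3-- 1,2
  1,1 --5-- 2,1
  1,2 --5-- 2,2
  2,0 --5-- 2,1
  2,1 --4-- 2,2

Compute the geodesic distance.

Shortest path: 0,0 → 0,1 → 1,1 → 1,2 → 2,2, total weight = 11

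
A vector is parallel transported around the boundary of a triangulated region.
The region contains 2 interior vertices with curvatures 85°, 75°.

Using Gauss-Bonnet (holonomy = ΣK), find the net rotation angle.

Holonomy = total enclosed curvature = 85° + 75° = 160°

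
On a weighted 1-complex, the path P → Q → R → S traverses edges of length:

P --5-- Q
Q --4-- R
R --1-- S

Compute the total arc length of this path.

Arc length = 5 + 4 + 1 = 10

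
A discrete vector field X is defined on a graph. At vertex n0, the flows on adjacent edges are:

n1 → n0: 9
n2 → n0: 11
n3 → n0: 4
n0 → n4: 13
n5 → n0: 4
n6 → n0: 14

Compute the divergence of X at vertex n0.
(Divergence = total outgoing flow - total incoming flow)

Divergence = sum of outgoing flows = (-9) + (-11) + (-4) + 13 + (-4) + (-14) = -29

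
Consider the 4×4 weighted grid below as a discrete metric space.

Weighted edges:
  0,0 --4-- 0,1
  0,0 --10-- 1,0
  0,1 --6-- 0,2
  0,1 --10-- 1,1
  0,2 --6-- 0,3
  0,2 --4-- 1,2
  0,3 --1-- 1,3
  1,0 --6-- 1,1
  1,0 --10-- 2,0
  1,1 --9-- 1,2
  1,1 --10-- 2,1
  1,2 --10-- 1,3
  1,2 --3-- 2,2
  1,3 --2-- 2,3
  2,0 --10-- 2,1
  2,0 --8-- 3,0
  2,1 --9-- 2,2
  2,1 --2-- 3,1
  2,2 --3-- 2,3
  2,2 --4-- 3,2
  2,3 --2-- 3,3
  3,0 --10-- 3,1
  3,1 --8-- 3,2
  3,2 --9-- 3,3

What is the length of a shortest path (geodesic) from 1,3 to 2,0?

Shortest path: 1,3 → 2,3 → 2,2 → 2,1 → 2,0, total weight = 24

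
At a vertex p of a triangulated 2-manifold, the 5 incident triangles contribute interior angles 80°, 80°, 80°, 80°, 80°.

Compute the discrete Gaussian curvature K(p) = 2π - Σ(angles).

Sum of angles = 400°. K = 360° - 400° = -40° = -2π/9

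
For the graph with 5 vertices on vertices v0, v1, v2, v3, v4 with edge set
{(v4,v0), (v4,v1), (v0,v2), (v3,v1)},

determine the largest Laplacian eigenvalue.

Degrees: deg(v0) = 2, deg(v1) = 2, deg(v2) = 1, deg(v3) = 1, deg(v4) = 2.
L = D − A with rows/columns ordered (v0, v1, v2, v3, v4):
  [ 2,  0, -1,  0, -1]
  [ 0,  2,  0, -1, -1]
  [-1,  0,  1,  0,  0]
  [ 0, -1,  0,  1,  0]
  [-1, -1,  0,  0,  2]
Characteristic polynomial: det(λI − L) = λ(λ² − 3λ + 1)(λ² − 5λ + 5).
Roots: λ = 0; (λ² − 3λ + 1) = 0 ⇒ λ = (3 ± √5)/2 ≈ 0.382, 2.618; (λ² − 5λ + 5) = 0 ⇒ λ = (5 ± √5)/2 ≈ 1.382, 3.618.
(Check: the roots sum (with multiplicity) to 8, matching trace L = Σdeg = 2·4 = 8.)
Laplacian eigenvalues: [0.0, 0.382, 1.382, 2.618, 3.618]. Largest eigenvalue (spectral radius) = 3.618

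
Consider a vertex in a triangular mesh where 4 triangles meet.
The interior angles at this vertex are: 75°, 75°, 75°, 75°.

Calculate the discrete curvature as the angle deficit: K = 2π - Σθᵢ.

Sum of angles = 300°. K = 360° - 300° = 60°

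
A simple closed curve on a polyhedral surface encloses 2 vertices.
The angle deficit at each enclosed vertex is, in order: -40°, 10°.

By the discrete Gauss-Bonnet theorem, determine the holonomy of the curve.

Holonomy = total enclosed curvature = (-40°) + 10° = -30°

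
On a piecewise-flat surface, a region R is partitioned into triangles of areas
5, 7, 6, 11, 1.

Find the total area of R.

5 + 7 + 6 + 11 + 1 = 30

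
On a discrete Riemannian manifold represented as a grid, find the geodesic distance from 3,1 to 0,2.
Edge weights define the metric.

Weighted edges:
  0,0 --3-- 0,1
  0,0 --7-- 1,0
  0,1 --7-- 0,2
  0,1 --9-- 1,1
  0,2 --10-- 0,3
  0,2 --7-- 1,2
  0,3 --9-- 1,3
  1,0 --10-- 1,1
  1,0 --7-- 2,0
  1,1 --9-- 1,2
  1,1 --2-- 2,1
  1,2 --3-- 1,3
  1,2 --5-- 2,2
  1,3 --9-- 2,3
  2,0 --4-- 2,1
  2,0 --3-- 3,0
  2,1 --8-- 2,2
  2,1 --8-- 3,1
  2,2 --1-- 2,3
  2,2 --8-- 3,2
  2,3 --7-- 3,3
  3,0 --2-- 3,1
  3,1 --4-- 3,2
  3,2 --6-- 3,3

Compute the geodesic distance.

Shortest path: 3,1 → 3,2 → 2,2 → 1,2 → 0,2, total weight = 24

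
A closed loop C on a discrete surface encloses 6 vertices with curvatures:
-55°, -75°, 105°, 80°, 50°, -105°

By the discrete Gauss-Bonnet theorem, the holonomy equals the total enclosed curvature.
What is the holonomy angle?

Holonomy = total enclosed curvature = (-55°) + (-75°) + 105° + 80° + 50° + (-105°) = 0°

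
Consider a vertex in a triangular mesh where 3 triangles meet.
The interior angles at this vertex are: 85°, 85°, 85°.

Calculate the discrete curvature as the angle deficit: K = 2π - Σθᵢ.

Sum of angles = 255°. K = 360° - 255° = 105°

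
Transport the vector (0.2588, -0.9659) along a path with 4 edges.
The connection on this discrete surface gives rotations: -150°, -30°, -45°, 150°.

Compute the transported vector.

Total rotation: (-150°) + (-30°) + (-45°) + 150° = -75°. Final vector: (-0.8660, -0.5000)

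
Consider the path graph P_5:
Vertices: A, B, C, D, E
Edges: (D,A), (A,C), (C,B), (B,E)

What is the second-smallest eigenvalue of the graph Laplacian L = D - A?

The path graph P_n has Laplacian eigenvalues λ_k = 2 − 2cos(kπ/n), k = 0, 1, …, n−1. Here n = 5:
k=0: 2 − 2cos(0) = 0.0; k=1: 2 − 2cos(π/5) = 0.382; k=2: 2 − 2cos(2π/5) = 1.382; k=3: 2 − 2cos(3π/5) = 2.618; k=4: 2 − 2cos(4π/5) = 3.618.
Laplacian eigenvalues: [0.0, 0.382, 1.382, 2.618, 3.618]. Algebraic connectivity (smallest non-zero eigenvalue) = 0.382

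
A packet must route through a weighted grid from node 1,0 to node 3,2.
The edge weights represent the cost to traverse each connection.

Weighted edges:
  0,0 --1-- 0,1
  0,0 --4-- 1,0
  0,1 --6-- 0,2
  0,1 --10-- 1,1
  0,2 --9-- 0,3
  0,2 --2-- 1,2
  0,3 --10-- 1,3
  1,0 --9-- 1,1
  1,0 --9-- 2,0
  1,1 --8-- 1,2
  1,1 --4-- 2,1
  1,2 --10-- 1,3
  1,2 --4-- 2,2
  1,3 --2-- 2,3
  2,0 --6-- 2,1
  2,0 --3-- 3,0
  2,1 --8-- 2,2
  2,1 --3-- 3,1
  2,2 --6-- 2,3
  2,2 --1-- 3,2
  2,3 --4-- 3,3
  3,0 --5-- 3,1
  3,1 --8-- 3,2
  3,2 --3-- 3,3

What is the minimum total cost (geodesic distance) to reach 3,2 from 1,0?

Shortest path: 1,0 → 0,0 → 0,1 → 0,2 → 1,2 → 2,2 → 3,2, total weight = 18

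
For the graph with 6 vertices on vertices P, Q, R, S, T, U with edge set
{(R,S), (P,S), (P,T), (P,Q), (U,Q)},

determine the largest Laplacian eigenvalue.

Degrees: deg(P) = 3, deg(Q) = 2, deg(R) = 1, deg(S) = 2, deg(T) = 1, deg(U) = 1.
L = D − A with rows/columns ordered (P, Q, R, S, T, U):
  [ 3, -1,  0, -1, -1,  0]
  [-1,  2,  0,  0,  0, -1]
  [ 0,  0,  1, -1,  0,  0]
  [-1,  0, -1,  2,  0,  0]
  [-1,  0,  0,  0,  1,  0]
  [ 0, -1,  0,  0,  0,  1]
Characteristic polynomial: det(λI − L) = λ(λ² − 3λ + 1)(λ² − 5λ + 3)(λ − 2).
Roots: λ = 0; (λ² − 3λ + 1) = 0 ⇒ λ = (3 ± √5)/2 ≈ 0.382, 2.618; (λ² − 5λ + 3) = 0 ⇒ λ = (5 ± √13)/2 ≈ 0.6972, 4.3028; (λ − 2) = 0 ⇒ λ = 2.
(Check: the roots sum (with multiplicity) to 10, matching trace L = Σdeg = 2·5 = 10.)
Laplacian eigenvalues: [0.0, 0.382, 0.6972, 2.0, 2.618, 4.3028]. Largest eigenvalue (spectral radius) = 4.3028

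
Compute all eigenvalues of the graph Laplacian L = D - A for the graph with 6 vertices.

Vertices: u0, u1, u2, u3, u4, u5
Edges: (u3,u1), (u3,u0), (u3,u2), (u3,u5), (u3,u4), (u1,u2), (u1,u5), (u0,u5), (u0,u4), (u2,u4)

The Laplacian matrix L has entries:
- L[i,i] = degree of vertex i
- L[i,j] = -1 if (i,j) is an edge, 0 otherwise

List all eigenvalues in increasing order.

Degrees: deg(u0) = 3, deg(u1) = 3, deg(u2) = 3, deg(u3) = 5, deg(u4) = 3, deg(u5) = 3.
L = D − A with rows/columns ordered (u0, u1, u2, u3, u4, u5):
  [ 3,  0,  0, -1, -1, -1]
  [ 0,  3, -1, -1,  0, -1]
  [ 0, -1,  3, -1, -1,  0]
  [-1, -1, -1,  5, -1, -1]
  [-1,  0, -1, -1,  3,  0]
  [-1, -1,  0, -1,  0,  3]
Characteristic polynomial: det(λI − L) = λ(λ² − 7λ + 11)²(λ − 6).
Roots: λ = 0; (λ² − 7λ + 11) = 0 ⇒ λ = (7 ± √5)/2 ≈ 2.382, 4.618 (multiplicity 2); (λ − 6) = 0 ⇒ λ = 6.
(Check: the roots sum (with multiplicity) to 20, matching trace L = Σdeg = 2·10 = 20.)
Laplacian eigenvalues (increasing order): [0.0, 2.382, 2.382, 4.618, 4.618, 6.0]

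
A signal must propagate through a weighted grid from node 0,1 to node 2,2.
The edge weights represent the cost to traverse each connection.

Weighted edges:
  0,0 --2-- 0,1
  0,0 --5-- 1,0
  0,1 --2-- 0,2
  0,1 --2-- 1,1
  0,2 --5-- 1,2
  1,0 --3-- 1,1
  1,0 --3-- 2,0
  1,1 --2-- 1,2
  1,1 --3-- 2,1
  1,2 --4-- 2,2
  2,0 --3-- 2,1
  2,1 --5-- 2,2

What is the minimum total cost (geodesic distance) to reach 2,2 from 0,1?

Shortest path: 0,1 → 1,1 → 1,2 → 2,2, total weight = 8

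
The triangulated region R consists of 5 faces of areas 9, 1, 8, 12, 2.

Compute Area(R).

9 + 1 + 8 + 12 + 2 = 32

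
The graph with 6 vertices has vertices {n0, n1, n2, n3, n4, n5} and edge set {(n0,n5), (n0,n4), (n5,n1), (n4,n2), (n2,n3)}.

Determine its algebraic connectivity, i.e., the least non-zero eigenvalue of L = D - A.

Degrees: deg(n0) = 2, deg(n1) = 1, deg(n2) = 2, deg(n3) = 1, deg(n4) = 2, deg(n5) = 2.
L = D − A with rows/columns ordered (n0, n1, n2, n3, n4, n5):
  [ 2,  0,  0,  0, -1, -1]
  [ 0,  1,  0,  0,  0, -1]
  [ 0,  0,  2, -1, -1,  0]
  [ 0,  0, -1,  1,  0,  0]
  [-1,  0, -1,  0,  2,  0]
  [-1, -1,  0,  0,  0,  2]
Characteristic polynomial: det(λI − L) = λ(λ² − 4λ + 1)(λ − 1)(λ − 2)(λ − 3).
Roots: λ = 0; (λ² − 4λ + 1) = 0 ⇒ λ = 2 ± √3 ≈ 0.2679, 3.7321; (λ − 1) = 0 ⇒ λ = 1; (λ − 2) = 0 ⇒ λ = 2; (λ − 3) = 0 ⇒ λ = 3.
(Check: the roots sum (with multiplicity) to 10, matching trace L = Σdeg = 2·5 = 10.)
Laplacian eigenvalues: [0.0, 0.2679, 1.0, 2.0, 3.0, 3.7321]. Algebraic connectivity (smallest non-zero eigenvalue) = 0.2679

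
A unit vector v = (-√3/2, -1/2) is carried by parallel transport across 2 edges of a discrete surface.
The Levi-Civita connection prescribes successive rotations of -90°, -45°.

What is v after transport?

Total rotation: (-90°) + (-45°) = -135°. Final vector: (0.2588, 0.9659)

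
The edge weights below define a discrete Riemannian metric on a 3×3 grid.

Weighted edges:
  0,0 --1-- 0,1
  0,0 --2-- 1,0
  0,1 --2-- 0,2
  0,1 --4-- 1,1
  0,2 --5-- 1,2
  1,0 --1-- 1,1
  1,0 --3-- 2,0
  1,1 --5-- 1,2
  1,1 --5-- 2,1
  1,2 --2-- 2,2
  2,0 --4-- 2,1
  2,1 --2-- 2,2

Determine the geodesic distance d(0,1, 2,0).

Shortest path: 0,1 → 0,0 → 1,0 → 2,0, total weight = 6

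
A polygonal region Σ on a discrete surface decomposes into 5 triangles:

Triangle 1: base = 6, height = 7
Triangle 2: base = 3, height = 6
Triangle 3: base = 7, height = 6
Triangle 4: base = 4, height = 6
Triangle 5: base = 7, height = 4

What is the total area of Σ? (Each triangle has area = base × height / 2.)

(1/2)×6×7 + (1/2)×3×6 + (1/2)×7×6 + (1/2)×4×6 + (1/2)×7×4 = 77.0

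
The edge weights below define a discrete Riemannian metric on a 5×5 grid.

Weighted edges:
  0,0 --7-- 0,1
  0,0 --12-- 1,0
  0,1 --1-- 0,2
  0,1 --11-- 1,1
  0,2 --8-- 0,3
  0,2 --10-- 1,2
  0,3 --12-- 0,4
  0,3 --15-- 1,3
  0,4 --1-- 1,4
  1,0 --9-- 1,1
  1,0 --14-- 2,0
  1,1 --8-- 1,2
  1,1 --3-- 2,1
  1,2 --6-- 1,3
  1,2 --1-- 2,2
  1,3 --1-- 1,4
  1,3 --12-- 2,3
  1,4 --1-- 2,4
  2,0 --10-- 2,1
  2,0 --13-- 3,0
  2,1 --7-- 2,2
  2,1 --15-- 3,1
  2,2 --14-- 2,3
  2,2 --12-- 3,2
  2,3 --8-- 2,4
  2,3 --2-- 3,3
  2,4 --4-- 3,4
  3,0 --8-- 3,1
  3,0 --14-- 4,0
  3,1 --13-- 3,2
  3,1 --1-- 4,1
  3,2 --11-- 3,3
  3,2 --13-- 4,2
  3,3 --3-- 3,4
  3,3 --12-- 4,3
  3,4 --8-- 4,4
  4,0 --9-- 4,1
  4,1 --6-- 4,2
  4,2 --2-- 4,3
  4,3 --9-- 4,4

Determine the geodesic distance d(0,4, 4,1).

Shortest path: 0,4 → 1,4 → 2,4 → 3,4 → 3,3 → 4,3 → 4,2 → 4,1, total weight = 29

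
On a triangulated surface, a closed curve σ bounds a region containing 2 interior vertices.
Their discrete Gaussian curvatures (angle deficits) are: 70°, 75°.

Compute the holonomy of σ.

Holonomy = total enclosed curvature = 70° + 75° = 145°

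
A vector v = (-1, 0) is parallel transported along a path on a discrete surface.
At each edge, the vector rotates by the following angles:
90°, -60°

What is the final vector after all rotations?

Total rotation: 90° + (-60°) = 30°. Final vector: (-0.8660, -0.5000)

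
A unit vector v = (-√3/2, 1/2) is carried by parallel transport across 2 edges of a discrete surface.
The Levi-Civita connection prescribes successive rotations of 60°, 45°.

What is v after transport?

Total rotation: 60° + 45° = 105°. Final vector: (-0.2588, -0.9659)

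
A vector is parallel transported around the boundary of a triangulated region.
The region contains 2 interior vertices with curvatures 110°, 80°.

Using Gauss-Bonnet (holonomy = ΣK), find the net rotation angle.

Holonomy = total enclosed curvature = 110° + 80° = 190°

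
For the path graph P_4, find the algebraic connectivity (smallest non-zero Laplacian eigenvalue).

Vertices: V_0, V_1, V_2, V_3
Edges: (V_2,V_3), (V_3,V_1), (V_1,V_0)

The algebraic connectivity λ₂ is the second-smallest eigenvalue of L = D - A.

The path graph P_n has Laplacian eigenvalues λ_k = 2 − 2cos(kπ/n), k = 0, 1, …, n−1. Here n = 4:
k=0: 2 − 2cos(0) = 0.0; k=1: 2 − 2cos(π/4) = 0.5858; k=2: 2 − 2cos(π/2) = 2.0; k=3: 2 − 2cos(3π/4) = 3.4142.
Laplacian eigenvalues: [0.0, 0.5858, 2.0, 3.4142]. Algebraic connectivity (smallest non-zero eigenvalue) = 0.5858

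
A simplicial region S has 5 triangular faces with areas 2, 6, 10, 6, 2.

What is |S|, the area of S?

2 + 6 + 10 + 6 + 2 = 26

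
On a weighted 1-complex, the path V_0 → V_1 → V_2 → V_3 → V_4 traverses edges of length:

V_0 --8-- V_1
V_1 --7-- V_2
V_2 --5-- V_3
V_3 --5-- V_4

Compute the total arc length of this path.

Arc length = 8 + 7 + 5 + 5 = 25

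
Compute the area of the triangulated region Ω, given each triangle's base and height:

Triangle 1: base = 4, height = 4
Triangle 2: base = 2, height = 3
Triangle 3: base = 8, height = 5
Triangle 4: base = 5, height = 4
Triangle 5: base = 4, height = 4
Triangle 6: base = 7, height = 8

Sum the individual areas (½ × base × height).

(1/2)×4×4 + (1/2)×2×3 + (1/2)×8×5 + (1/2)×5×4 + (1/2)×4×4 + (1/2)×7×8 = 77.0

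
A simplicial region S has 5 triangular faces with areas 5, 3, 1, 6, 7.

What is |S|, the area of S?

5 + 3 + 1 + 6 + 7 = 22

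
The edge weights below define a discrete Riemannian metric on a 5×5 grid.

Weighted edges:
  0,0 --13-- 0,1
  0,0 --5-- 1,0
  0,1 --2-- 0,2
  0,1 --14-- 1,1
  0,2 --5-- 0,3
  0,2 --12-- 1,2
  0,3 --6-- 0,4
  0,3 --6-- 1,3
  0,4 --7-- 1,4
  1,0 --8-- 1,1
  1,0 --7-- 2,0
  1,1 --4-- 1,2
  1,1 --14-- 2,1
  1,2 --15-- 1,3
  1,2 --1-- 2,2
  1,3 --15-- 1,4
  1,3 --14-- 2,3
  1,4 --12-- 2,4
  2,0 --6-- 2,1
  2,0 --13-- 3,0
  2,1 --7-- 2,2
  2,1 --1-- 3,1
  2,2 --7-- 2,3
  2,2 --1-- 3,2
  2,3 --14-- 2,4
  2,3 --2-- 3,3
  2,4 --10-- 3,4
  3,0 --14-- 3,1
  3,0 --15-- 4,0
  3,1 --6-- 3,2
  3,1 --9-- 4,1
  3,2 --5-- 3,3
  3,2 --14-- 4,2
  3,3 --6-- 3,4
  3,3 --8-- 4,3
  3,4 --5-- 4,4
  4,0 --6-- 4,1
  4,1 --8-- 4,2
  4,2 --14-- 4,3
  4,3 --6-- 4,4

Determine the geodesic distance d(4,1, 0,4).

Shortest path: 4,1 → 3,1 → 3,2 → 2,2 → 1,2 → 0,2 → 0,3 → 0,4, total weight = 40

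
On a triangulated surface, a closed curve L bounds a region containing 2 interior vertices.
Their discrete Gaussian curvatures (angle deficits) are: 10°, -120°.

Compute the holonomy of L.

Holonomy = total enclosed curvature = 10° + (-120°) = -110°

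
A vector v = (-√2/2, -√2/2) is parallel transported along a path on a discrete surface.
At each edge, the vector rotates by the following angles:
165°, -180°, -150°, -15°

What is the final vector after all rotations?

Total rotation: 165° + (-180°) + (-150°) + (-15°) = -180° ≡ 180° (mod 360°). Final vector: (0.7071, 0.7071)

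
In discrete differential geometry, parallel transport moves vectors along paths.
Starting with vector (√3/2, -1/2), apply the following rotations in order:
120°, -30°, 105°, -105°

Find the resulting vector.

Total rotation: 120° + (-30°) + 105° + (-105°) = 90°. Final vector: (0.5000, 0.8660)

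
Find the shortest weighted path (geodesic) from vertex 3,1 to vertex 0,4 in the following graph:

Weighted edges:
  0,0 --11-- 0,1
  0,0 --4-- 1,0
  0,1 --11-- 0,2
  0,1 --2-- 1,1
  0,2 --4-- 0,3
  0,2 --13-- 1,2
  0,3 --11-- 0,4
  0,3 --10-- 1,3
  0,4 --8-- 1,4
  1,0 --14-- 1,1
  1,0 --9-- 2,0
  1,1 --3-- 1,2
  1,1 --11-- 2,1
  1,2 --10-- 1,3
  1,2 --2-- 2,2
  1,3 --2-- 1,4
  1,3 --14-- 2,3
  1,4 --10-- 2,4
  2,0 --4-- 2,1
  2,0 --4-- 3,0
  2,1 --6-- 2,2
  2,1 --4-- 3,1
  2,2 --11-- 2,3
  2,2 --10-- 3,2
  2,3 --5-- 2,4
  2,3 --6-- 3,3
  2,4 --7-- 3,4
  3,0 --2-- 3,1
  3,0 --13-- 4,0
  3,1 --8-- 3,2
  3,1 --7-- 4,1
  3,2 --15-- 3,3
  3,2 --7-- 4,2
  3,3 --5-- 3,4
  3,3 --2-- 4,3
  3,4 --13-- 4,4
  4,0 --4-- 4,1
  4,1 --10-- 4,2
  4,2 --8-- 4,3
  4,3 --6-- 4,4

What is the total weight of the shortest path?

Shortest path: 3,1 → 2,1 → 2,2 → 1,2 → 1,3 → 1,4 → 0,4, total weight = 32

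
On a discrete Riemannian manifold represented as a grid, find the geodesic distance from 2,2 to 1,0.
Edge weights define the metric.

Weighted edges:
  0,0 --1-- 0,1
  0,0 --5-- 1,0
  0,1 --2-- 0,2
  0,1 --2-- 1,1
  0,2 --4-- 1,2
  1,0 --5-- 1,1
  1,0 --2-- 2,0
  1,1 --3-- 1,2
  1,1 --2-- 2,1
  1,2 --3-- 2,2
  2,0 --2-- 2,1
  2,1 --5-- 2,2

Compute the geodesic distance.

Shortest path: 2,2 → 2,1 → 2,0 → 1,0, total weight = 9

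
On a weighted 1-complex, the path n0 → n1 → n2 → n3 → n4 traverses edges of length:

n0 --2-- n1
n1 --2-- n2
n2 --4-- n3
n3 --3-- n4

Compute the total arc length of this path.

Arc length = 2 + 2 + 4 + 3 = 11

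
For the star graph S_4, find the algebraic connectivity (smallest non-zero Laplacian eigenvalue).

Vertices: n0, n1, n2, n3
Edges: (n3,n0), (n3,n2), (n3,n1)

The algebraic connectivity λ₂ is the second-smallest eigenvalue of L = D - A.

The star S_4 is the complete bipartite graph K_{1,3} (one hub of degree 3, 3 leaves of degree 1). The Laplacian spectrum of K_{p,q} is 0, p (multiplicity q−1), q (multiplicity p−1), p+q. With p = 1, q = 3: 0 once, 1 with multiplicity 2, and 4 once. (Check: trace L = sum of degrees = 6 = 2·1 + 4.)
Laplacian eigenvalues: [0.0, 1.0, 1.0, 4.0]. Algebraic connectivity (smallest non-zero eigenvalue) = 1.0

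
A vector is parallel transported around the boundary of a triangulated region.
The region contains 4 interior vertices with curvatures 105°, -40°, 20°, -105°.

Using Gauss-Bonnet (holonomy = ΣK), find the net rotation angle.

Holonomy = total enclosed curvature = 105° + (-40°) + 20° + (-105°) = -20°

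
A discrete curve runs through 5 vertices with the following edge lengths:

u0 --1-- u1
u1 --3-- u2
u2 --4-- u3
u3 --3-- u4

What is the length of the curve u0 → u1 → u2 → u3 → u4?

Arc length = 1 + 3 + 4 + 3 = 11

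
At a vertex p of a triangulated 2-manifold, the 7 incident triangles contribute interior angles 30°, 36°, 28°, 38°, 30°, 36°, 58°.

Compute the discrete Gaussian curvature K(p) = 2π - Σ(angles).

Sum of angles = 256°. K = 360° - 256° = 104° = 26π/45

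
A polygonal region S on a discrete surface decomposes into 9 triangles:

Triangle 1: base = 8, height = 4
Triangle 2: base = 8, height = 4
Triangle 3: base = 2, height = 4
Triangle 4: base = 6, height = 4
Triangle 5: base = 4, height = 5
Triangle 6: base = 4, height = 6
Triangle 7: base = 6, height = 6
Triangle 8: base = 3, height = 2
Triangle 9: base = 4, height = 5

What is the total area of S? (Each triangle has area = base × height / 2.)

(1/2)×8×4 + (1/2)×8×4 + (1/2)×2×4 + (1/2)×6×4 + (1/2)×4×5 + (1/2)×4×6 + (1/2)×6×6 + (1/2)×3×2 + (1/2)×4×5 = 101.0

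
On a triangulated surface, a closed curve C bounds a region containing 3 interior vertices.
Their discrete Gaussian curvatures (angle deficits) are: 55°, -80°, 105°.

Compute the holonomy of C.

Holonomy = total enclosed curvature = 55° + (-80°) + 105° = 80°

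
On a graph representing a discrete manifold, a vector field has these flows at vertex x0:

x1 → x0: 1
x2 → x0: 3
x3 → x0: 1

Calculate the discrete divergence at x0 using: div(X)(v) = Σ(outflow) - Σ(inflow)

Divergence = sum of outgoing flows = (-1) + (-3) + (-1) = -5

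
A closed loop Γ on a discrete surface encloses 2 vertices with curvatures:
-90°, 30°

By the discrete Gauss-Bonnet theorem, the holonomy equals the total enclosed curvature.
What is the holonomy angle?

Holonomy = total enclosed curvature = (-90°) + 30° = -60°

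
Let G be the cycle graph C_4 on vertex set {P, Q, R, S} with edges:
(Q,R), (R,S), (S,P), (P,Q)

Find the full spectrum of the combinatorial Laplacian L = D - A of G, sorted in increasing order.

The cycle graph C_n has Laplacian eigenvalues λ_k = 2 − 2cos(2πk/n), k = 0, 1, …, n−1. Here n = 4:
k=0: 2 − 2cos(0) = 0.0; k=1: 2 − 2cos(π/2) = 2.0; k=2: 2 − 2cos(π) = 4.0; k=3: 2 − 2cos(3π/2) = 2.0.
Laplacian eigenvalues (increasing order): [0.0, 2.0, 2.0, 4.0]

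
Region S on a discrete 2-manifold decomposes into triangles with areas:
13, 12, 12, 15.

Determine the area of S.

13 + 12 + 12 + 15 = 52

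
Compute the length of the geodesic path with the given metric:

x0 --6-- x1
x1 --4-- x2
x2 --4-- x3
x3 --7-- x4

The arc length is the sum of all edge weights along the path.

Arc length = 6 + 4 + 4 + 7 = 21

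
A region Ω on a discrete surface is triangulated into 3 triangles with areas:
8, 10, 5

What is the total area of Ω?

8 + 10 + 5 = 23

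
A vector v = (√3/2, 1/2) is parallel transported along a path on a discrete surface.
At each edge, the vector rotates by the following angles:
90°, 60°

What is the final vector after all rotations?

Total rotation: 90° + 60° = 150°. Final vector: (-1, 0)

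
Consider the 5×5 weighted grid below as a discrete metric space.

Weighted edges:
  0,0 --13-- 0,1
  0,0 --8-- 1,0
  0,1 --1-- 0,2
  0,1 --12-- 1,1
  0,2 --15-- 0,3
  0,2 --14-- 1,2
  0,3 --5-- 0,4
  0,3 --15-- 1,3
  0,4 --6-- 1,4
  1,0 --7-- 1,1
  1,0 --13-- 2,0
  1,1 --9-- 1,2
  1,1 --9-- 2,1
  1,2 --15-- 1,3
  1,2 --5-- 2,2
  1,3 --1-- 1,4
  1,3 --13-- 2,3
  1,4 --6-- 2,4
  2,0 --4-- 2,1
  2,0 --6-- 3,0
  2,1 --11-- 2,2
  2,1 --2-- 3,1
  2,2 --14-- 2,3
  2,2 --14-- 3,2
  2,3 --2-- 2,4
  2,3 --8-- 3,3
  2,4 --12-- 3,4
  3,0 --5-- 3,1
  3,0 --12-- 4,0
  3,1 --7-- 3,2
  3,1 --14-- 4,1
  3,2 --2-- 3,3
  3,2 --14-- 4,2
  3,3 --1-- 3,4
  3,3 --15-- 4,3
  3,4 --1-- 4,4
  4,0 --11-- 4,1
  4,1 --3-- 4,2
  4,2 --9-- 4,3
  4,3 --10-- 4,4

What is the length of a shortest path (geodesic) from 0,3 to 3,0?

Shortest path: 0,3 → 0,4 → 1,4 → 2,4 → 2,3 → 3,3 → 3,2 → 3,1 → 3,0, total weight = 41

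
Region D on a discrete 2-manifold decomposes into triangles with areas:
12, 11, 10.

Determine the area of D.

12 + 11 + 10 = 33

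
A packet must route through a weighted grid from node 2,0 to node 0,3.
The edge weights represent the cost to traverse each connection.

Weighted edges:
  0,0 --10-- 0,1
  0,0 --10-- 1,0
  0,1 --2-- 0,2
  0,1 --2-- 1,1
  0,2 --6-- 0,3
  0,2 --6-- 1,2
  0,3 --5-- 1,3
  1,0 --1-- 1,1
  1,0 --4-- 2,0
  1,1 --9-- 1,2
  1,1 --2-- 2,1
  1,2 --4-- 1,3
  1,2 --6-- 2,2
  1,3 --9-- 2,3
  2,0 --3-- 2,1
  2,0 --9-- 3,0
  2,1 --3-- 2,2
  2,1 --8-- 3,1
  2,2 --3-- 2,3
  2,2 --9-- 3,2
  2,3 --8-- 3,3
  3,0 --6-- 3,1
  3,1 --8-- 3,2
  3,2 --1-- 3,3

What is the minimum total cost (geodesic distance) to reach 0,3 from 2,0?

Shortest path: 2,0 → 2,1 → 1,1 → 0,1 → 0,2 → 0,3, total weight = 15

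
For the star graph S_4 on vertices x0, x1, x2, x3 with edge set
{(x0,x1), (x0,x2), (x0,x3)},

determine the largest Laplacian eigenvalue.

The star S_4 is the complete bipartite graph K_{1,3} (one hub of degree 3, 3 leaves of degree 1). The Laplacian spectrum of K_{p,q} is 0, p (multiplicity q−1), q (multiplicity p−1), p+q. With p = 1, q = 3: 0 once, 1 with multiplicity 2, and 4 once. (Check: trace L = sum of degrees = 6 = 2·1 + 4.)
Laplacian eigenvalues: [0.0, 1.0, 1.0, 4.0]. Largest eigenvalue (spectral radius) = 4.0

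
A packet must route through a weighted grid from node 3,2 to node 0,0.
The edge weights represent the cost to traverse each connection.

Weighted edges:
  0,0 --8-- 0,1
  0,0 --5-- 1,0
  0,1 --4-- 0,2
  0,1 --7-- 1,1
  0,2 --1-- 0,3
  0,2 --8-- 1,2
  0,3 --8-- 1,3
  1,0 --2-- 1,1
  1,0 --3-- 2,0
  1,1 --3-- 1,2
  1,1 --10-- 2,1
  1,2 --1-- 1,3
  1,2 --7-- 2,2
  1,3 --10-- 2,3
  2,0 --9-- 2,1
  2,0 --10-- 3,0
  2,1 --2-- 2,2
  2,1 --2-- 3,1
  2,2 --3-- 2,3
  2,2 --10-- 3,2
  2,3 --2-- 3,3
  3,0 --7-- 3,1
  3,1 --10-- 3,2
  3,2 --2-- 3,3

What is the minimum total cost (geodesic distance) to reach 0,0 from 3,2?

Shortest path: 3,2 → 3,3 → 2,3 → 2,2 → 1,2 → 1,1 → 1,0 → 0,0, total weight = 24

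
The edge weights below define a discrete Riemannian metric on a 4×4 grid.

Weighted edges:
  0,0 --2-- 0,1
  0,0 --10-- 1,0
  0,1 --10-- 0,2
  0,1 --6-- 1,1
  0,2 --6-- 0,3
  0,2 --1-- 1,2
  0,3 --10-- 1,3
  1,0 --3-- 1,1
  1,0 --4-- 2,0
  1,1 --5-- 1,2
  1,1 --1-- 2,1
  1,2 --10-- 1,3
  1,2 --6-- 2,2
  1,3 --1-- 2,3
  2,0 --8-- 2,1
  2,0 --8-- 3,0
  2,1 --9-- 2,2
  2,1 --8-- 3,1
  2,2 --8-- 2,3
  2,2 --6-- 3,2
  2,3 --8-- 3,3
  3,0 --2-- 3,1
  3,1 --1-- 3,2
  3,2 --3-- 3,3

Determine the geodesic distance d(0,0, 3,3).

Shortest path: 0,0 → 0,1 → 1,1 → 2,1 → 3,1 → 3,2 → 3,3, total weight = 21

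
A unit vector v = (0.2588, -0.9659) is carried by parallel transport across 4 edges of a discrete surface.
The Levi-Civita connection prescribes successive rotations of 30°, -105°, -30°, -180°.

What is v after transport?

Total rotation: 30° + (-105°) + (-30°) + (-180°) = -285° ≡ 75° (mod 360°). Final vector: (1, 0)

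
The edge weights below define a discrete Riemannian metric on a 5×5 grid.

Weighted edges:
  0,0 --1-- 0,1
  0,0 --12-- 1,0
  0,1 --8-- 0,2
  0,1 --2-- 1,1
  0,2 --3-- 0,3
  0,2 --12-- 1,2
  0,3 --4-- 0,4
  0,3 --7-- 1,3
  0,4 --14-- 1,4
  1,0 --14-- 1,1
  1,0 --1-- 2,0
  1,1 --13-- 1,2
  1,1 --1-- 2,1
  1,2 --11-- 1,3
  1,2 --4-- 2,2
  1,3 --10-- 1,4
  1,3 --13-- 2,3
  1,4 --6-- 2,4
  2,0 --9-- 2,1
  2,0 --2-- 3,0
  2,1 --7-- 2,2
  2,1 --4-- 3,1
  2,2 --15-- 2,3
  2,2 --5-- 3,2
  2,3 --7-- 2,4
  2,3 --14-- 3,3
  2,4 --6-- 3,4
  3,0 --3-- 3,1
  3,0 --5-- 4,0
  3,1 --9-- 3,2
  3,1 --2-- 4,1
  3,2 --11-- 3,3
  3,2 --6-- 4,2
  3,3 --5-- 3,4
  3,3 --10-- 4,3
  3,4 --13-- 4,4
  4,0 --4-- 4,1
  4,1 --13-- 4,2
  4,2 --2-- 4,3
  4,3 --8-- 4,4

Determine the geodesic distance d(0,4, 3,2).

Shortest path: 0,4 → 0,3 → 0,2 → 1,2 → 2,2 → 3,2, total weight = 28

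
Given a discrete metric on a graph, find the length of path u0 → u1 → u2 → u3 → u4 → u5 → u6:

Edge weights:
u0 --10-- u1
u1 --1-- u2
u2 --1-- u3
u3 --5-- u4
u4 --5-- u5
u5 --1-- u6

Arc length = 10 + 1 + 1 + 5 + 5 + 1 = 23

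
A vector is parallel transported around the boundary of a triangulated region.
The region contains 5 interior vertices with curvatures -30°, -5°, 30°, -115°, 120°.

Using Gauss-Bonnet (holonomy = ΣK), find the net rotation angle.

Holonomy = total enclosed curvature = (-30°) + (-5°) + 30° + (-115°) + 120° = 0°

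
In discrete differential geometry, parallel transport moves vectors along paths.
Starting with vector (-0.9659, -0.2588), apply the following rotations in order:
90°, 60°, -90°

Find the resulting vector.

Total rotation: 90° + 60° + (-90°) = 60°. Final vector: (-0.2588, -0.9659)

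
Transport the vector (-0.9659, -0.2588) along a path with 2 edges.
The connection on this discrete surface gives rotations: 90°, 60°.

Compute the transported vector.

Total rotation: 90° + 60° = 150°. Final vector: (0.9659, -0.2588)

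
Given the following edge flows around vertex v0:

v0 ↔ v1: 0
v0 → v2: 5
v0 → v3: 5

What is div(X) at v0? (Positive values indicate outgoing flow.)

Divergence = sum of outgoing flows = 0 + 5 + 5 = 10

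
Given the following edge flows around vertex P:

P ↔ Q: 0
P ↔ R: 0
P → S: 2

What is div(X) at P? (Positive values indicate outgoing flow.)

Divergence = sum of outgoing flows = 0 + 0 + 2 = 2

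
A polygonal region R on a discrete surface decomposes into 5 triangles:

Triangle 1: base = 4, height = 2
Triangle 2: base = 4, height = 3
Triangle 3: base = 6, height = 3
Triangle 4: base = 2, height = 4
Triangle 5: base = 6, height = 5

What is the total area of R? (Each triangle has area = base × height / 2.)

(1/2)×4×2 + (1/2)×4×3 + (1/2)×6×3 + (1/2)×2×4 + (1/2)×6×5 = 38.0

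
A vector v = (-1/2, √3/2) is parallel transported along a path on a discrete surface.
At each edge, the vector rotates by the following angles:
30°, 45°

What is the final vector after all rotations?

Total rotation: 30° + 45° = 75°. Final vector: (-0.9659, -0.2588)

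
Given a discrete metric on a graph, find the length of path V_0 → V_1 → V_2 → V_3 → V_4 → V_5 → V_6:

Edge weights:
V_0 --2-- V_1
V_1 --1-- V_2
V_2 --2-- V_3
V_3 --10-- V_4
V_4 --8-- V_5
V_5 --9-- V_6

Arc length = 2 + 1 + 2 + 10 + 8 + 9 = 32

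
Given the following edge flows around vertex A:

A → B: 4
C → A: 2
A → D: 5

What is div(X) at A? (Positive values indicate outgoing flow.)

Divergence = sum of outgoing flows = 4 + (-2) + 5 = 7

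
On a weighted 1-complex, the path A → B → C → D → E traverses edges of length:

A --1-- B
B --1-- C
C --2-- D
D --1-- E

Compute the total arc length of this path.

Arc length = 1 + 1 + 2 + 1 = 5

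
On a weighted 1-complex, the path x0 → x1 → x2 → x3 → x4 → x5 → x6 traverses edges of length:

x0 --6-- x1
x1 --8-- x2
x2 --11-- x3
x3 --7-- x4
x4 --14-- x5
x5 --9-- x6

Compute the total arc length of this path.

Arc length = 6 + 8 + 11 + 7 + 14 + 9 = 55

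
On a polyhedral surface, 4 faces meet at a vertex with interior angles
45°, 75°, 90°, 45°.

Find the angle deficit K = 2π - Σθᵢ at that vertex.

Sum of angles = 255°. K = 360° - 255° = 105°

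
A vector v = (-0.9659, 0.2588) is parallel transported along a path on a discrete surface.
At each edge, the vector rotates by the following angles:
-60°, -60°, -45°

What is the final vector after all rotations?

Total rotation: (-60°) + (-60°) + (-45°) = -165°. Final vector: (1, 0)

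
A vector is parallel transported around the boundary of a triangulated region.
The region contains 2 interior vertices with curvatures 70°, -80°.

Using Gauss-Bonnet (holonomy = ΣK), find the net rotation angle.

Holonomy = total enclosed curvature = 70° + (-80°) = -10°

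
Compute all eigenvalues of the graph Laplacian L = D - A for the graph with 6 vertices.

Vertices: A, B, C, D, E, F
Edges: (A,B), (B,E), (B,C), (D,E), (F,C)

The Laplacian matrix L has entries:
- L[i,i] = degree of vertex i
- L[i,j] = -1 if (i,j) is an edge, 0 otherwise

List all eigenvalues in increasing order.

Degrees: deg(A) = 1, deg(B) = 3, deg(C) = 2, deg(D) = 1, deg(E) = 2, deg(F) = 1.
L = D − A with rows/columns ordered (A, B, C, D, E, F):
  [ 1, -1,  0,  0,  0,  0]
  [-1,  3, -1,  0, -1,  0]
  [ 0, -1,  2,  0,  0, -1]
  [ 0,  0,  0,  1, -1,  0]
  [ 0, -1,  0, -1,  2,  0]
  [ 0,  0, -1,  0,  0,  1]
Characteristic polynomial: det(λI − L) = λ(λ² − 3λ + 1)(λ² − 5λ + 3)(λ − 2).
Roots: λ = 0; (λ² − 3λ + 1) = 0 ⇒ λ = (3 ± √5)/2 ≈ 0.382, 2.618; (λ² − 5λ + 3) = 0 ⇒ λ = (5 ± √13)/2 ≈ 0.6972, 4.3028; (λ − 2) = 0 ⇒ λ = 2.
(Check: the roots sum (with multiplicity) to 10, matching trace L = Σdeg = 2·5 = 10.)
Laplacian eigenvalues (increasing order): [0.0, 0.382, 0.6972, 2.0, 2.618, 4.3028]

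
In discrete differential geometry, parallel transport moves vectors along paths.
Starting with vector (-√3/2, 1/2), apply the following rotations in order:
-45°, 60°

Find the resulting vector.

Total rotation: (-45°) + 60° = 15°. Final vector: (-0.9659, 0.2588)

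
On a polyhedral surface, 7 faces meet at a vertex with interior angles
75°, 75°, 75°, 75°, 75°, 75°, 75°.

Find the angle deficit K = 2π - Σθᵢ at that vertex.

Sum of angles = 525°. K = 360° - 525° = -165°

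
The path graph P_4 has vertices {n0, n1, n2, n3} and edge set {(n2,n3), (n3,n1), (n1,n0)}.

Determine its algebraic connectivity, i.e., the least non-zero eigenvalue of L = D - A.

The path graph P_n has Laplacian eigenvalues λ_k = 2 − 2cos(kπ/n), k = 0, 1, …, n−1. Here n = 4:
k=0: 2 − 2cos(0) = 0.0; k=1: 2 − 2cos(π/4) = 0.5858; k=2: 2 − 2cos(π/2) = 2.0; k=3: 2 − 2cos(3π/4) = 3.4142.
Laplacian eigenvalues: [0.0, 0.5858, 2.0, 3.4142]. Algebraic connectivity (smallest non-zero eigenvalue) = 0.5858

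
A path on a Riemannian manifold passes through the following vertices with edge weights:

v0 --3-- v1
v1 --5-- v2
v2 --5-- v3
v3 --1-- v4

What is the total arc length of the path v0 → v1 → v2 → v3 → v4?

Arc length = 3 + 5 + 5 + 1 = 14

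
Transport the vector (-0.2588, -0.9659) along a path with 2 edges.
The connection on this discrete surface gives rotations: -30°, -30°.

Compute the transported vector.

Total rotation: (-30°) + (-30°) = -60°. Final vector: (-0.9659, -0.2588)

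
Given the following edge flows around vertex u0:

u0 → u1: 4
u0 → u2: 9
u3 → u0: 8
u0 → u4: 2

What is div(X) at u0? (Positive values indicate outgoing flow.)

Divergence = sum of outgoing flows = 4 + 9 + (-8) + 2 = 7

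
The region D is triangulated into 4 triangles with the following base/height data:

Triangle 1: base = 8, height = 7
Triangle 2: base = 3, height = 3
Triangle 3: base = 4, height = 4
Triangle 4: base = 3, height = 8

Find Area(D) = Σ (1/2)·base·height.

(1/2)×8×7 + (1/2)×3×3 + (1/2)×4×4 + (1/2)×3×8 = 52.5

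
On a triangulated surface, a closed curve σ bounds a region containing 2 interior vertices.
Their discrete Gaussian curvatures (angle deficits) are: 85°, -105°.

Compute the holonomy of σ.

Holonomy = total enclosed curvature = 85° + (-105°) = -20°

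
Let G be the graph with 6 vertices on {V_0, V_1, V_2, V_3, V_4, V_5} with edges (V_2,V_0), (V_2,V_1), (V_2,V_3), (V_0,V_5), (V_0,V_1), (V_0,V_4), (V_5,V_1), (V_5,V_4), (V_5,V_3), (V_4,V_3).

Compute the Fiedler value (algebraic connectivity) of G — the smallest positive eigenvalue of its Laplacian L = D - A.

Degrees: deg(V_0) = 4, deg(V_1) = 3, deg(V_2) = 3, deg(V_3) = 3, deg(V_4) = 3, deg(V_5) = 4.
L = D − A with rows/columns ordered (V_0, V_1, V_2, V_3, V_4, V_5):
  [ 4, -1, -1,  0, -1, -1]
  [-1,  3, -1,  0,  0, -1]
  [-1, -1,  3, -1,  0,  0]
  [ 0,  0, -1,  3, -1, -1]
  [-1,  0,  0, -1,  3, -1]
  [-1, -1,  0, -1, -1,  4]
Characteristic polynomial: det(λI − L) = λ(λ² − 8λ + 13)(λ − 3)(λ − 4)(λ − 5).
Roots: λ = 0; (λ² − 8λ + 13) = 0 ⇒ λ = 4 ± √3 ≈ 2.2679, 5.7321; (λ − 3) = 0 ⇒ λ = 3; (λ − 4) = 0 ⇒ λ = 4; (λ − 5) = 0 ⇒ λ = 5.
(Check: the roots sum (with multiplicity) to 20, matching trace L = Σdeg = 2·10 = 20.)
Laplacian eigenvalues: [0.0, 2.2679, 3.0, 4.0, 5.0, 5.7321]. Algebraic connectivity (smallest non-zero eigenvalue) = 2.2679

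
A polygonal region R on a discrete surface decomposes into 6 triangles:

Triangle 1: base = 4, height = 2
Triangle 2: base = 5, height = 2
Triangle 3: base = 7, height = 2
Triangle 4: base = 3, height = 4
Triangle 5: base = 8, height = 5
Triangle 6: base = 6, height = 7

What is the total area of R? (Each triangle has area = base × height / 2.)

(1/2)×4×2 + (1/2)×5×2 + (1/2)×7×2 + (1/2)×3×4 + (1/2)×8×5 + (1/2)×6×7 = 63.0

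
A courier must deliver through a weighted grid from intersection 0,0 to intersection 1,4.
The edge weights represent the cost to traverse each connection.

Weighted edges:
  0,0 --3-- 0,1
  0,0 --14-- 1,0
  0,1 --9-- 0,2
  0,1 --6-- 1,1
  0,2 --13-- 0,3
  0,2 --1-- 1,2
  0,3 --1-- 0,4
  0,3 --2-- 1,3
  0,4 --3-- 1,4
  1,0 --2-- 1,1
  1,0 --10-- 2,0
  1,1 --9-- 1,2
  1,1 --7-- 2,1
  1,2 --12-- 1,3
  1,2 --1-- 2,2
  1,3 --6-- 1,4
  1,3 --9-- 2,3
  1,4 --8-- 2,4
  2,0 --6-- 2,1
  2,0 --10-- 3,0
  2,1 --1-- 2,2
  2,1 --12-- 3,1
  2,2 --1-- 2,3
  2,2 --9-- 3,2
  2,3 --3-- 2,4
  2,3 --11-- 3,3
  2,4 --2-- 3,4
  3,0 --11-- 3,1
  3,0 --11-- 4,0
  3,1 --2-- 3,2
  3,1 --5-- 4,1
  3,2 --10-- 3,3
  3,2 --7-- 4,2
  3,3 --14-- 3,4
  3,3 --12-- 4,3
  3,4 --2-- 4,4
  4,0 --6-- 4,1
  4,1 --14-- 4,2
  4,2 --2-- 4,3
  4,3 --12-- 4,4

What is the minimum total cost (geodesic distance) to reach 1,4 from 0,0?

Shortest path: 0,0 → 0,1 → 0,2 → 1,2 → 2,2 → 2,3 → 2,4 → 1,4, total weight = 26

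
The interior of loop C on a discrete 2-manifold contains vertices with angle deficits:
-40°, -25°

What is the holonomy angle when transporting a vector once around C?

Holonomy = total enclosed curvature = (-40°) + (-25°) = -65°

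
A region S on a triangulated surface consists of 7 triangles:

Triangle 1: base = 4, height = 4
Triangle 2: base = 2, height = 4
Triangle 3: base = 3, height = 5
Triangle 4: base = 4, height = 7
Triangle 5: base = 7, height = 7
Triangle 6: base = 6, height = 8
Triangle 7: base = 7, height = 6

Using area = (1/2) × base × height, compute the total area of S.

(1/2)×4×4 + (1/2)×2×4 + (1/2)×3×5 + (1/2)×4×7 + (1/2)×7×7 + (1/2)×6×8 + (1/2)×7×6 = 103.0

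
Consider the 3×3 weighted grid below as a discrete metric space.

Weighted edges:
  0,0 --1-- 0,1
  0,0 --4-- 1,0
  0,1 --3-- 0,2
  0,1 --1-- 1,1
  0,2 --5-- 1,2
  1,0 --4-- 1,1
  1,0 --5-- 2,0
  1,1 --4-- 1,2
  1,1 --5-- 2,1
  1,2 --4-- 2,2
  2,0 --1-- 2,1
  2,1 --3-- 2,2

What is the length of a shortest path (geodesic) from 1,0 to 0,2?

Shortest path: 1,0 → 0,0 → 0,1 → 0,2, total weight = 8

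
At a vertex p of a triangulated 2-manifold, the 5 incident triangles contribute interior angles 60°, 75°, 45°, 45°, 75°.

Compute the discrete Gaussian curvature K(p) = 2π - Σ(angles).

Sum of angles = 300°. K = 360° - 300° = 60° = π/3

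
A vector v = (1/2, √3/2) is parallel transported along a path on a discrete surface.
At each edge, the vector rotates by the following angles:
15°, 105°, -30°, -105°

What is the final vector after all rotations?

Total rotation: 15° + 105° + (-30°) + (-105°) = -15°. Final vector: (0.7071, 0.7071)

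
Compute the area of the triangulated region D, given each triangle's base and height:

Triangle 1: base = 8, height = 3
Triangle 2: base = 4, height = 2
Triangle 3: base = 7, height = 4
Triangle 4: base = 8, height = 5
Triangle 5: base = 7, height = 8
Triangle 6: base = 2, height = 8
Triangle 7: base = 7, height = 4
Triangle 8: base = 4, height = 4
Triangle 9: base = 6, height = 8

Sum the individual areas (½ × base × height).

(1/2)×8×3 + (1/2)×4×2 + (1/2)×7×4 + (1/2)×8×5 + (1/2)×7×8 + (1/2)×2×8 + (1/2)×7×4 + (1/2)×4×4 + (1/2)×6×8 = 132.0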